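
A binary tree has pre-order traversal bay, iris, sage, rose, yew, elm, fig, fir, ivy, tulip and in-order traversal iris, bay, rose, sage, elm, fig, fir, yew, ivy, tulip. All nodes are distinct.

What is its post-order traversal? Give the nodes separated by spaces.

iris rose fir fig elm tulip ivy yew sage bay

The first element of pre-order is the root; it splits in-order into left and right subtrees.
Root bay: left subtree has 1 node {iris}, right has 8 {rose, sage, elm, fig, fir, yew, ivy, tulip}.
  Root sage: left subtree has 1 node {rose}, right has 6 {elm, fig, fir, yew, ivy, tulip}.
    Root yew: left subtree has 3 nodes {elm, fig, fir}, right has 2 {ivy, tulip}.
      Root elm: left subtree has 0 nodes { }, right has 2 {fig, fir}.
        Root fig: left subtree has 0 nodes { }, right has 1 {fir}.
      Root ivy: left subtree has 0 nodes { }, right has 1 {tulip}.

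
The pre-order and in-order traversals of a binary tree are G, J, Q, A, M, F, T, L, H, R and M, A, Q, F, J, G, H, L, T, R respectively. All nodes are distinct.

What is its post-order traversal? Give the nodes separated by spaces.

M A F Q J H L R T G

The first element of pre-order is the root; it splits in-order into left and right subtrees.
Root G: left subtree has 5 nodes {M, A, Q, F, J}, right has 4 {H, L, T, R}.
  Root J: left subtree has 4 nodes {M, A, Q, F}, right has 0 { }.
    Root Q: left subtree has 2 nodes {M, A}, right has 1 {F}.
      Root A: left subtree has 1 node {M}, right has 0 { }.
  Root T: left subtree has 2 nodes {H, L}, right has 1 {R}.
    Root L: left subtree has 1 node {H}, right has 0 { }.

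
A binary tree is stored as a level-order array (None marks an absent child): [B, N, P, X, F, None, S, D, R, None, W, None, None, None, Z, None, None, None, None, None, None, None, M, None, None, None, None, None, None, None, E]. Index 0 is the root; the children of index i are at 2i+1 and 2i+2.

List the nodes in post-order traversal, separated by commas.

Post-order visits the left subtree, then the right subtree, then the node.
At B: go left to N.
  At N: go left to X.
    At X: go left to D.
      D is a leaf — visit D.
    At X: go right to R.
      R is a leaf — visit R.
    Visit X.
  At N: go right to F.
    At F: no left child.
    At F: go right to W.
      At W: no left child.
      At W: go right to M.
        M is a leaf — visit M.
      Visit W.
    Visit F.
  Visit N.
At B: go right to P.
  At P: no left child.
  At P: go right to S.
    At S: no left child.
    At S: go right to Z.
      At Z: no left child.
      At Z: go right to E.
        E is a leaf — visit E.
      Visit Z.
    Visit S.
  Visit P.
Visit B.

D, R, X, M, W, F, N, E, Z, S, P, B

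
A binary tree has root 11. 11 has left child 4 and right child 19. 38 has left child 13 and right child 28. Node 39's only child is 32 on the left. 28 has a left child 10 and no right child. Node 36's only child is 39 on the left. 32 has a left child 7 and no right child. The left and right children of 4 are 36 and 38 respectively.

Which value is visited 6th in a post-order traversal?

Post-order visits the left subtree, then the right subtree, then the node.
At 11: go left to 4.
  At 4: go left to 36.
    At 36: go left to 39.
      At 39: go left to 32.
        At 32: go left to 7.
          7 is a leaf — visit 7.
        At 32: no right child.
        Visit 32.
      At 39: no right child.
      Visit 39.
    At 36: no right child.
    Visit 36.
  At 4: go right to 38.
    At 38: go left to 13.
      13 is a leaf — visit 13.
    At 38: go right to 28.
      At 28: go left to 10.
        10 is a leaf — visit 10.
      At 28: no right child.
      Visit 28.
    Visit 38.
  Visit 4.
At 11: go right to 19.
  19 is a leaf — visit 19.
Visit 11.
Full post-order sequence: 7, 32, 39, 36, 13, 10, 28, 38, 4, 19, 11.

10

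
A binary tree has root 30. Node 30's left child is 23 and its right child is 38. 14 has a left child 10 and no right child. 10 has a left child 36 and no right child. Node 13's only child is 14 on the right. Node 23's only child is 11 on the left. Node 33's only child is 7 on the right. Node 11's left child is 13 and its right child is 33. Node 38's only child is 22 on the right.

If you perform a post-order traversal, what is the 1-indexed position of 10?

2

Post-order visits the left subtree, then the right subtree, then the node.
At 30: go left to 23.
  At 23: go left to 11.
    At 11: go left to 13.
      At 13: no left child.
      At 13: go right to 14.
        At 14: go left to 10.
          At 10: go left to 36.
            36 is a leaf — visit 36.
          At 10: no right child.
          Visit 10.
        At 14: no right child.
        Visit 14.
      Visit 13.
    At 11: go right to 33.
      At 33: no left child.
      At 33: go right to 7.
        7 is a leaf — visit 7.
      Visit 33.
    Visit 11.
  At 23: no right child.
  Visit 23.
At 30: go right to 38.
  At 38: no left child.
  At 38: go right to 22.
    22 is a leaf — visit 22.
  Visit 38.
Visit 30.
Full post-order sequence: 36, 10, 14, 13, 7, 33, 11, 23, 22, 38, 30.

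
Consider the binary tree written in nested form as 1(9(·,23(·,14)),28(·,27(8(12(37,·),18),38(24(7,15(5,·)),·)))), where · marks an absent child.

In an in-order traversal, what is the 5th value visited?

28

In-order visits the left subtree, then the node, then the right subtree.
At 1: go left to 9.
  At 9: no left child.
  Visit 9.
  At 9: go right to 23.
    At 23: no left child.
    Visit 23.
    At 23: go right to 14.
      14 is a leaf — visit 14.
Visit 1.
At 1: go right to 28.
  At 28: no left child.
  Visit 28.
  At 28: go right to 27.
    At 27: go left to 8.
      At 8: go left to 12.
        At 12: go left to 37.
          37 is a leaf — visit 37.
        Visit 12.
        At 12: no right child.
      Visit 8.
      At 8: go right to 18.
        18 is a leaf — visit 18.
    Visit 27.
    At 27: go right to 38.
      At 38: go left to 24.
        At 24: go left to 7.
          7 is a leaf — visit 7.
        Visit 24.
        At 24: go right to 15.
          At 15: go left to 5.
            5 is a leaf — visit 5.
          Visit 15.
          At 15: no right child.
      Visit 38.
      At 38: no right child.
Full in-order sequence: 9, 23, 14, 1, 28, 37, 12, 8, 18, 27, 7, 24, 5, 15, 38.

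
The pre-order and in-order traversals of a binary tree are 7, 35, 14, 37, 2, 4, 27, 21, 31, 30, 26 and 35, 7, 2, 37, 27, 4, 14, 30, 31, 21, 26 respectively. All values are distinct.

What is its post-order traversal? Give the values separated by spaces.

35 2 27 4 37 30 31 26 21 14 7

The first element of pre-order is the root; it splits in-order into left and right subtrees.
Root 7: left subtree has 1 node {35}, right has 9 {2, 37, 27, 4, 14, 30, 31, 21, 26}.
  Root 14: left subtree has 4 nodes {2, 37, 27, 4}, right has 4 {30, 31, 21, 26}.
    Root 37: left subtree has 1 node {2}, right has 2 {27, 4}.
      Root 4: left subtree has 1 node {27}, right has 0 { }.
    Root 21: left subtree has 2 nodes {30, 31}, right has 1 {26}.
      Root 31: left subtree has 1 node {30}, right has 0 { }.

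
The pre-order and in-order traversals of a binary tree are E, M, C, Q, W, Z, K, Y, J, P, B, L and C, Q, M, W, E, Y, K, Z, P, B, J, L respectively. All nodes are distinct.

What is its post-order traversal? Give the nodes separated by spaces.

The first element of pre-order is the root; it splits in-order into left and right subtrees.
Root E: left subtree has 4 nodes {C, Q, M, W}, right has 7 {Y, K, Z, P, B, J, L}.
  Root M: left subtree has 2 nodes {C, Q}, right has 1 {W}.
    Root C: left subtree has 0 nodes { }, right has 1 {Q}.
  Root Z: left subtree has 2 nodes {Y, K}, right has 4 {P, B, J, L}.
    Root K: left subtree has 1 node {Y}, right has 0 { }.
    Root J: left subtree has 2 nodes {P, B}, right has 1 {L}.
      Root P: left subtree has 0 nodes { }, right has 1 {B}.

Q C W M Y K B P L J Z E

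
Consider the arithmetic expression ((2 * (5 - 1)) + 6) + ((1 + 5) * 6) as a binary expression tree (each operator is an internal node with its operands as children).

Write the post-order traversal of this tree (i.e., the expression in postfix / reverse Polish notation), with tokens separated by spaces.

2 5 1 - * 6 + 1 5 + 6 * +

Post-order on an expression tree gives postfix notation: for each operator, emit left operand, right operand, then the operator.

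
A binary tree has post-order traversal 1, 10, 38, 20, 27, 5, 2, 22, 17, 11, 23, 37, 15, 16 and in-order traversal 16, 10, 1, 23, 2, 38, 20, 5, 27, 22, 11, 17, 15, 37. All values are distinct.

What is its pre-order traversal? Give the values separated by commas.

The last element of post-order is the root; it splits in-order into left and right subtrees.
Root 16: left subtree has 0 nodes { }, right has 13 {10, 1, 23, 2, 38, 20, 5, 27, 22, 11, 17, 15, 37}.
  Root 15: left subtree has 11 nodes {10, 1, 23, 2, 38, 20, 5, 27, 22, 11, 17}, right has 1 {37}.
    Root 23: left subtree has 2 nodes {10, 1}, right has 8 {2, 38, 20, 5, 27, 22, 11, 17}.
      Root 10: left subtree has 0 nodes { }, right has 1 {1}.
      Root 11: left subtree has 6 nodes {2, 38, 20, 5, 27, 22}, right has 1 {17}.
        Root 22: left subtree has 5 nodes {2, 38, 20, 5, 27}, right has 0 { }.
          Root 2: left subtree has 0 nodes { }, right has 4 {38, 20, 5, 27}.
            Root 5: left subtree has 2 nodes {38, 20}, right has 1 {27}.
              Root 20: left subtree has 1 node {38}, right has 0 { }.

16, 15, 23, 10, 1, 11, 22, 2, 5, 20, 38, 27, 17, 37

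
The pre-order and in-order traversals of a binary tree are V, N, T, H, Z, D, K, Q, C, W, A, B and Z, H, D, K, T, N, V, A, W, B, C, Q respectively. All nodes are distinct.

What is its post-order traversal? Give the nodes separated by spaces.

Z K D H T N A B W C Q V

The first element of pre-order is the root; it splits in-order into left and right subtrees.
Root V: left subtree has 6 nodes {Z, H, D, K, T, N}, right has 5 {A, W, B, C, Q}.
  Root N: left subtree has 5 nodes {Z, H, D, K, T}, right has 0 { }.
    Root T: left subtree has 4 nodes {Z, H, D, K}, right has 0 { }.
      Root H: left subtree has 1 node {Z}, right has 2 {D, K}.
        Root D: left subtree has 0 nodes { }, right has 1 {K}.
  Root Q: left subtree has 4 nodes {A, W, B, C}, right has 0 { }.
    Root C: left subtree has 3 nodes {A, W, B}, right has 0 { }.
      Root W: left subtree has 1 node {A}, right has 1 {B}.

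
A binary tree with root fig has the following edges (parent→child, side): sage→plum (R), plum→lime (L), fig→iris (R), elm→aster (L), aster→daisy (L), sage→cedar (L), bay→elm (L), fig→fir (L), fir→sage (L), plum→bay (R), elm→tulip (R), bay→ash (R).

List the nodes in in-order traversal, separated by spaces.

In-order visits the left subtree, then the node, then the right subtree.
At fig: go left to fir.
  At fir: go left to sage.
    At sage: go left to cedar.
      cedar is a leaf — visit cedar.
    Visit sage.
    At sage: go right to plum.
      At plum: go left to lime.
        lime is a leaf — visit lime.
      Visit plum.
      At plum: go right to bay.
        At bay: go left to elm.
          At elm: go left to aster.
            At aster: go left to daisy.
              daisy is a leaf — visit daisy.
            Visit aster.
            At aster: no right child.
          Visit elm.
          At elm: go right to tulip.
            tulip is a leaf — visit tulip.
        Visit bay.
        At bay: go right to ash.
          ash is a leaf — visit ash.
  Visit fir.
  At fir: no right child.
Visit fig.
At fig: go right to iris.
  iris is a leaf — visit iris.

cedar sage lime plum daisy aster elm tulip bay ash fir fig iris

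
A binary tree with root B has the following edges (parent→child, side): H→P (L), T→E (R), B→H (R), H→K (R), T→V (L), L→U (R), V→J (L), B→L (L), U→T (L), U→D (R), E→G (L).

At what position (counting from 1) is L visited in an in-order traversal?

1

In-order visits the left subtree, then the node, then the right subtree.
At B: go left to L.
  At L: no left child.
  Visit L.
  At L: go right to U.
    At U: go left to T.
      At T: go left to V.
        At V: go left to J.
          J is a leaf — visit J.
        Visit V.
        At V: no right child.
      Visit T.
      At T: go right to E.
        At E: go left to G.
          G is a leaf — visit G.
        Visit E.
        At E: no right child.
    Visit U.
    At U: go right to D.
      D is a leaf — visit D.
Visit B.
At B: go right to H.
  At H: go left to P.
    P is a leaf — visit P.
  Visit H.
  At H: go right to K.
    K is a leaf — visit K.
Full in-order sequence: L, J, V, T, G, E, U, D, B, P, H, K.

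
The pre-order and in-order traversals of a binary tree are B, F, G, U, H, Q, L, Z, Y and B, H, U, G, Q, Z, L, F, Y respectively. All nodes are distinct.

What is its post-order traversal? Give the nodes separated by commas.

The first element of pre-order is the root; it splits in-order into left and right subtrees.
Root B: left subtree has 0 nodes { }, right has 8 {H, U, G, Q, Z, L, F, Y}.
  Root F: left subtree has 6 nodes {H, U, G, Q, Z, L}, right has 1 {Y}.
    Root G: left subtree has 2 nodes {H, U}, right has 3 {Q, Z, L}.
      Root U: left subtree has 1 node {H}, right has 0 { }.
      Root Q: left subtree has 0 nodes { }, right has 2 {Z, L}.
        Root L: left subtree has 1 node {Z}, right has 0 { }.

H, U, Z, L, Q, G, Y, F, B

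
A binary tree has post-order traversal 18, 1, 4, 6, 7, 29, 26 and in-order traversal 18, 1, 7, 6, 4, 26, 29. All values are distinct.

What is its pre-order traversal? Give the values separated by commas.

The last element of post-order is the root; it splits in-order into left and right subtrees.
Root 26: left subtree has 5 nodes {18, 1, 7, 6, 4}, right has 1 {29}.
  Root 7: left subtree has 2 nodes {18, 1}, right has 2 {6, 4}.
    Root 1: left subtree has 1 node {18}, right has 0 { }.
    Root 6: left subtree has 0 nodes { }, right has 1 {4}.

26, 7, 1, 18, 6, 4, 29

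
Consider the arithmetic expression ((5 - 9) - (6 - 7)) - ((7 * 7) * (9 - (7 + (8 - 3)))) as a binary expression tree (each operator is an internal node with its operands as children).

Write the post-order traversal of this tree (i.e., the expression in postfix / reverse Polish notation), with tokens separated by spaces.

Post-order on an expression tree gives postfix notation: for each operator, emit left operand, right operand, then the operator.

5 9 - 6 7 - - 7 7 * 9 7 8 3 - + - * -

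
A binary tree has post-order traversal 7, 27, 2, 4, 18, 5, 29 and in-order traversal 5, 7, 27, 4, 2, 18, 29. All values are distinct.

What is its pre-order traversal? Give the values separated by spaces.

29 5 18 4 27 7 2

The last element of post-order is the root; it splits in-order into left and right subtrees.
Root 29: left subtree has 6 nodes {5, 7, 27, 4, 2, 18}, right has 0 { }.
  Root 5: left subtree has 0 nodes { }, right has 5 {7, 27, 4, 2, 18}.
    Root 18: left subtree has 4 nodes {7, 27, 4, 2}, right has 0 { }.
      Root 4: left subtree has 2 nodes {7, 27}, right has 1 {2}.
        Root 27: left subtree has 1 node {7}, right has 0 { }.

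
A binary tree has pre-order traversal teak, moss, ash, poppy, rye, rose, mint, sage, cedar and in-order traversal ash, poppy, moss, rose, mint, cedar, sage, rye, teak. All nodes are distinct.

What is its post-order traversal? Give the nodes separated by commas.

poppy, ash, cedar, sage, mint, rose, rye, moss, teak

The first element of pre-order is the root; it splits in-order into left and right subtrees.
Root teak: left subtree has 8 nodes {ash, poppy, moss, rose, mint, cedar, sage, rye}, right has 0 { }.
  Root moss: left subtree has 2 nodes {ash, poppy}, right has 5 {rose, mint, cedar, sage, rye}.
    Root ash: left subtree has 0 nodes { }, right has 1 {poppy}.
    Root rye: left subtree has 4 nodes {rose, mint, cedar, sage}, right has 0 { }.
      Root rose: left subtree has 0 nodes { }, right has 3 {mint, cedar, sage}.
        Root mint: left subtree has 0 nodes { }, right has 2 {cedar, sage}.
          Root sage: left subtree has 1 node {cedar}, right has 0 { }.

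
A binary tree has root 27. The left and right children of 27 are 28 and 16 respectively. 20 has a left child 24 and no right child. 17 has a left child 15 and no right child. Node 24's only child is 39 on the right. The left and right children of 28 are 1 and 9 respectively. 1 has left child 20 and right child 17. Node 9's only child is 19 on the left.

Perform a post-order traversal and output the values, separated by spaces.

Post-order visits the left subtree, then the right subtree, then the node.
At 27: go left to 28.
  At 28: go left to 1.
    At 1: go left to 20.
      At 20: go left to 24.
        At 24: no left child.
        At 24: go right to 39.
          39 is a leaf — visit 39.
        Visit 24.
      At 20: no right child.
      Visit 20.
    At 1: go right to 17.
      At 17: go left to 15.
        15 is a leaf — visit 15.
      At 17: no right child.
      Visit 17.
    Visit 1.
  At 28: go right to 9.
    At 9: go left to 19.
      19 is a leaf — visit 19.
    At 9: no right child.
    Visit 9.
  Visit 28.
At 27: go right to 16.
  16 is a leaf — visit 16.
Visit 27.

39 24 20 15 17 1 19 9 28 16 27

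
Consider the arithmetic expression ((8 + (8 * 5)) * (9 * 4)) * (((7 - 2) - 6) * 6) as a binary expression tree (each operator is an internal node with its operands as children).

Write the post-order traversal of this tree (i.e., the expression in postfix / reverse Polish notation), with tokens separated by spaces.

8 8 5 * + 9 4 * * 7 2 - 6 - 6 * *

Post-order on an expression tree gives postfix notation: for each operator, emit left operand, right operand, then the operator.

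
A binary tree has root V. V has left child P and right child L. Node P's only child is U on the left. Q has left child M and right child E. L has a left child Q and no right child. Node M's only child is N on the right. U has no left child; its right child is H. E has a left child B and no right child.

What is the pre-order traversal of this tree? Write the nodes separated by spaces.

Pre-order visits the node, then its left subtree, then its right subtree.
Visit V.
At V: go left to P.
  Visit P.
  At P: go left to U.
    Visit U.
    At U: no left child.
    At U: go right to H.
      H is a leaf — visit H.
  At P: no right child.
At V: go right to L.
  Visit L.
  At L: go left to Q.
    Visit Q.
    At Q: go left to M.
      Visit M.
      At M: no left child.
      At M: go right to N.
        N is a leaf — visit N.
    At Q: go right to E.
      Visit E.
      At E: go left to B.
        B is a leaf — visit B.
      At E: no right child.
  At L: no right child.

V P U H L Q M N E B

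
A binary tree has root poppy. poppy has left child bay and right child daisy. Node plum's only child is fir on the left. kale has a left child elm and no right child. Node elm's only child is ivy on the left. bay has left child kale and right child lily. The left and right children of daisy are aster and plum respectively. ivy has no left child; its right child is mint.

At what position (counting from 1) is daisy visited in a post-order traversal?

Post-order visits the left subtree, then the right subtree, then the node.
At poppy: go left to bay.
  At bay: go left to kale.
    At kale: go left to elm.
      At elm: go left to ivy.
        At ivy: no left child.
        At ivy: go right to mint.
          mint is a leaf — visit mint.
        Visit ivy.
      At elm: no right child.
      Visit elm.
    At kale: no right child.
    Visit kale.
  At bay: go right to lily.
    lily is a leaf — visit lily.
  Visit bay.
At poppy: go right to daisy.
  At daisy: go left to aster.
    aster is a leaf — visit aster.
  At daisy: go right to plum.
    At plum: go left to fir.
      fir is a leaf — visit fir.
    At plum: no right child.
    Visit plum.
  Visit daisy.
Visit poppy.
Full post-order sequence: mint, ivy, elm, kale, lily, bay, aster, fir, plum, daisy, poppy.

10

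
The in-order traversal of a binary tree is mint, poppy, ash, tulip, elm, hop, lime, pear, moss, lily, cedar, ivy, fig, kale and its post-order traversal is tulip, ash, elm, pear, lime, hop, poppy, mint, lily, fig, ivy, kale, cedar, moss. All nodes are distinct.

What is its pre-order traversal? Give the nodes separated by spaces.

The last element of post-order is the root; it splits in-order into left and right subtrees.
Root moss: left subtree has 8 nodes {mint, poppy, ash, tulip, elm, hop, lime, pear}, right has 5 {lily, cedar, ivy, fig, kale}.
  Root mint: left subtree has 0 nodes { }, right has 7 {poppy, ash, tulip, elm, hop, lime, pear}.
    Root poppy: left subtree has 0 nodes { }, right has 6 {ash, tulip, elm, hop, lime, pear}.
      Root hop: left subtree has 3 nodes {ash, tulip, elm}, right has 2 {lime, pear}.
        Root elm: left subtree has 2 nodes {ash, tulip}, right has 0 { }.
          Root ash: left subtree has 0 nodes { }, right has 1 {tulip}.
        Root lime: left subtree has 0 nodes { }, right has 1 {pear}.
  Root cedar: left subtree has 1 node {lily}, right has 3 {ivy, fig, kale}.
    Root kale: left subtree has 2 nodes {ivy, fig}, right has 0 { }.
      Root ivy: left subtree has 0 nodes { }, right has 1 {fig}.

moss mint poppy hop elm ash tulip lime pear cedar lily kale ivy fig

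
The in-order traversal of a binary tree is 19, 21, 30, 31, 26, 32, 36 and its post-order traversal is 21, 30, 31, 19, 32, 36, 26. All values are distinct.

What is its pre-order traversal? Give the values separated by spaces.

The last element of post-order is the root; it splits in-order into left and right subtrees.
Root 26: left subtree has 4 nodes {19, 21, 30, 31}, right has 2 {32, 36}.
  Root 19: left subtree has 0 nodes { }, right has 3 {21, 30, 31}.
    Root 31: left subtree has 2 nodes {21, 30}, right has 0 { }.
      Root 30: left subtree has 1 node {21}, right has 0 { }.
  Root 36: left subtree has 1 node {32}, right has 0 { }.

26 19 31 30 21 36 32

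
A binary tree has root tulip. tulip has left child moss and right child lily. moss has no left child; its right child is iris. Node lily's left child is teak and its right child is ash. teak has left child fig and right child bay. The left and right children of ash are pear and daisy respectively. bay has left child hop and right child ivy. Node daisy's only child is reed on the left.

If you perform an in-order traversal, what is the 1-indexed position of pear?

In-order visits the left subtree, then the node, then the right subtree.
At tulip: go left to moss.
  At moss: no left child.
  Visit moss.
  At moss: go right to iris.
    iris is a leaf — visit iris.
Visit tulip.
At tulip: go right to lily.
  At lily: go left to teak.
    At teak: go left to fig.
      fig is a leaf — visit fig.
    Visit teak.
    At teak: go right to bay.
      At bay: go left to hop.
        hop is a leaf — visit hop.
      Visit bay.
      At bay: go right to ivy.
        ivy is a leaf — visit ivy.
  Visit lily.
  At lily: go right to ash.
    At ash: go left to pear.
      pear is a leaf — visit pear.
    Visit ash.
    At ash: go right to daisy.
      At daisy: go left to reed.
        reed is a leaf — visit reed.
      Visit daisy.
      At daisy: no right child.
Full in-order sequence: moss, iris, tulip, fig, teak, hop, bay, ivy, lily, pear, ash, reed, daisy.

10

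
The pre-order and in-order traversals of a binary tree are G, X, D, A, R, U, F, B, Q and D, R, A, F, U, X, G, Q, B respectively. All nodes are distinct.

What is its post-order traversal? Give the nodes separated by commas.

The first element of pre-order is the root; it splits in-order into left and right subtrees.
Root G: left subtree has 6 nodes {D, R, A, F, U, X}, right has 2 {Q, B}.
  Root X: left subtree has 5 nodes {D, R, A, F, U}, right has 0 { }.
    Root D: left subtree has 0 nodes { }, right has 4 {R, A, F, U}.
      Root A: left subtree has 1 node {R}, right has 2 {F, U}.
        Root U: left subtree has 1 node {F}, right has 0 { }.
  Root B: left subtree has 1 node {Q}, right has 0 { }.

R, F, U, A, D, X, Q, B, G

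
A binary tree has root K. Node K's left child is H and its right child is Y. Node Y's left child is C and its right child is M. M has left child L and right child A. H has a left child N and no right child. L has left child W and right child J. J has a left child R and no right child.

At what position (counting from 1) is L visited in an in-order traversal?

In-order visits the left subtree, then the node, then the right subtree.
At K: go left to H.
  At H: go left to N.
    N is a leaf — visit N.
  Visit H.
  At H: no right child.
Visit K.
At K: go right to Y.
  At Y: go left to C.
    C is a leaf — visit C.
  Visit Y.
  At Y: go right to M.
    At M: go left to L.
      At L: go left to W.
        W is a leaf — visit W.
      Visit L.
      At L: go right to J.
        At J: go left to R.
          R is a leaf — visit R.
        Visit J.
        At J: no right child.
    Visit M.
    At M: go right to A.
      A is a leaf — visit A.
Full in-order sequence: N, H, K, C, Y, W, L, R, J, M, A.

7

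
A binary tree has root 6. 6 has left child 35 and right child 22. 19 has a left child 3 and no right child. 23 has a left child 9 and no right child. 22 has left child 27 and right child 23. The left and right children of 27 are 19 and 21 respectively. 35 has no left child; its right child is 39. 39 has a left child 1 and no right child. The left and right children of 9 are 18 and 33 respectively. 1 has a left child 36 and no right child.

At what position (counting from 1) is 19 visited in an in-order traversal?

In-order visits the left subtree, then the node, then the right subtree.
At 6: go left to 35.
  At 35: no left child.
  Visit 35.
  At 35: go right to 39.
    At 39: go left to 1.
      At 1: go left to 36.
        36 is a leaf — visit 36.
      Visit 1.
      At 1: no right child.
    Visit 39.
    At 39: no right child.
Visit 6.
At 6: go right to 22.
  At 22: go left to 27.
    At 27: go left to 19.
      At 19: go left to 3.
        3 is a leaf — visit 3.
      Visit 19.
      At 19: no right child.
    Visit 27.
    At 27: go right to 21.
      21 is a leaf — visit 21.
  Visit 22.
  At 22: go right to 23.
    At 23: go left to 9.
      At 9: go left to 18.
        18 is a leaf — visit 18.
      Visit 9.
      At 9: go right to 33.
        33 is a leaf — visit 33.
    Visit 23.
    At 23: no right child.
Full in-order sequence: 35, 36, 1, 39, 6, 3, 19, 27, 21, 22, 18, 9, 33, 23.

7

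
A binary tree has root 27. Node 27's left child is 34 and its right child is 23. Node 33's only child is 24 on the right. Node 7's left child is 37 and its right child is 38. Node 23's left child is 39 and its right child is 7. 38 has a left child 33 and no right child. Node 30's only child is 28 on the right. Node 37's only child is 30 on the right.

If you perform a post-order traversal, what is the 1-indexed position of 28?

3

Post-order visits the left subtree, then the right subtree, then the node.
At 27: go left to 34.
  34 is a leaf — visit 34.
At 27: go right to 23.
  At 23: go left to 39.
    39 is a leaf — visit 39.
  At 23: go right to 7.
    At 7: go left to 37.
      At 37: no left child.
      At 37: go right to 30.
        At 30: no left child.
        At 30: go right to 28.
          28 is a leaf — visit 28.
        Visit 30.
      Visit 37.
    At 7: go right to 38.
      At 38: go left to 33.
        At 33: no left child.
        At 33: go right to 24.
          24 is a leaf — visit 24.
        Visit 33.
      At 38: no right child.
      Visit 38.
    Visit 7.
  Visit 23.
Visit 27.
Full post-order sequence: 34, 39, 28, 30, 37, 24, 33, 38, 7, 23, 27.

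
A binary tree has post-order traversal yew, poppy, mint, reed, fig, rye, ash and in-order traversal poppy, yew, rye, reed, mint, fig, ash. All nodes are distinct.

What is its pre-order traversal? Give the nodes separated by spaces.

ash rye poppy yew fig reed mint

The last element of post-order is the root; it splits in-order into left and right subtrees.
Root ash: left subtree has 6 nodes {poppy, yew, rye, reed, mint, fig}, right has 0 { }.
  Root rye: left subtree has 2 nodes {poppy, yew}, right has 3 {reed, mint, fig}.
    Root poppy: left subtree has 0 nodes { }, right has 1 {yew}.
    Root fig: left subtree has 2 nodes {reed, mint}, right has 0 { }.
      Root reed: left subtree has 0 nodes { }, right has 1 {mint}.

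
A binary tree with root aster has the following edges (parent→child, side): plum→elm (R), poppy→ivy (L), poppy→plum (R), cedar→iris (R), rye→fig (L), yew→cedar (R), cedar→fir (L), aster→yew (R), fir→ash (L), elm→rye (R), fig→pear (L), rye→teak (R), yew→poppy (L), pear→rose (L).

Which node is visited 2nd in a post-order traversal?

rose

Post-order visits the left subtree, then the right subtree, then the node.
At aster: no left child.
At aster: go right to yew.
  At yew: go left to poppy.
    At poppy: go left to ivy.
      ivy is a leaf — visit ivy.
    At poppy: go right to plum.
      At plum: no left child.
      At plum: go right to elm.
        At elm: no left child.
        At elm: go right to rye.
          At rye: go left to fig.
            At fig: go left to pear.
              At pear: go left to rose.
                rose is a leaf — visit rose.
              At pear: no right child.
              Visit pear.
            At fig: no right child.
            Visit fig.
          At rye: go right to teak.
            teak is a leaf — visit teak.
          Visit rye.
        Visit elm.
      Visit plum.
    Visit poppy.
  At yew: go right to cedar.
    At cedar: go left to fir.
      At fir: go left to ash.
        ash is a leaf — visit ash.
      At fir: no right child.
      Visit fir.
    At cedar: go right to iris.
      iris is a leaf — visit iris.
    Visit cedar.
  Visit yew.
Visit aster.
Full post-order sequence: ivy, rose, pear, fig, teak, rye, elm, plum, poppy, ash, fir, iris, cedar, yew, aster.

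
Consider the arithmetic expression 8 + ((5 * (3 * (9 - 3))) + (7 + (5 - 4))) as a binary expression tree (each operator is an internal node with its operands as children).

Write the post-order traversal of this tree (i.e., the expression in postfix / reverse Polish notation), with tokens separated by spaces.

Post-order on an expression tree gives postfix notation: for each operator, emit left operand, right operand, then the operator.

8 5 3 9 3 - * * 7 5 4 - + + +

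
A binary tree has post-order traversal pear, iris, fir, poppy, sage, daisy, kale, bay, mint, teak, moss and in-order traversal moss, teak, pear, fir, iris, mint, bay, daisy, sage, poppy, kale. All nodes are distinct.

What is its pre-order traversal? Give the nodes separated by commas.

moss, teak, mint, fir, pear, iris, bay, kale, daisy, sage, poppy

The last element of post-order is the root; it splits in-order into left and right subtrees.
Root moss: left subtree has 0 nodes { }, right has 10 {teak, pear, fir, iris, mint, bay, daisy, sage, poppy, kale}.
  Root teak: left subtree has 0 nodes { }, right has 9 {pear, fir, iris, mint, bay, daisy, sage, poppy, kale}.
    Root mint: left subtree has 3 nodes {pear, fir, iris}, right has 5 {bay, daisy, sage, poppy, kale}.
      Root fir: left subtree has 1 node {pear}, right has 1 {iris}.
      Root bay: left subtree has 0 nodes { }, right has 4 {daisy, sage, poppy, kale}.
        Root kale: left subtree has 3 nodes {daisy, sage, poppy}, right has 0 { }.
          Root daisy: left subtree has 0 nodes { }, right has 2 {sage, poppy}.
            Root sage: left subtree has 0 nodes { }, right has 1 {poppy}.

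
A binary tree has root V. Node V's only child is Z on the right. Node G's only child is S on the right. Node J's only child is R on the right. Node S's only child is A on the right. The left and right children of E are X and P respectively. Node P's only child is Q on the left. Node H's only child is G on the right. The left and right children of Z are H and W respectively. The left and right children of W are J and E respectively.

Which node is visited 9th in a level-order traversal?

Level-order visits nodes level by level from the root, left to right within each level.
Level 0: V
Level 1: Z
Level 2: H, W
Level 3: G, J, E
Level 4: S, R, X, P
Level 5: A, Q
Full level-order sequence: V, Z, H, W, G, J, E, S, R, X, P, A, Q.

R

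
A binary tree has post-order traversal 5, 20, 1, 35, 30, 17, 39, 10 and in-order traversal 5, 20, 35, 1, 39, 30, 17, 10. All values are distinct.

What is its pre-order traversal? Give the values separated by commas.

The last element of post-order is the root; it splits in-order into left and right subtrees.
Root 10: left subtree has 7 nodes {5, 20, 35, 1, 39, 30, 17}, right has 0 { }.
  Root 39: left subtree has 4 nodes {5, 20, 35, 1}, right has 2 {30, 17}.
    Root 35: left subtree has 2 nodes {5, 20}, right has 1 {1}.
      Root 20: left subtree has 1 node {5}, right has 0 { }.
    Root 17: left subtree has 1 node {30}, right has 0 { }.

10, 39, 35, 20, 5, 1, 17, 30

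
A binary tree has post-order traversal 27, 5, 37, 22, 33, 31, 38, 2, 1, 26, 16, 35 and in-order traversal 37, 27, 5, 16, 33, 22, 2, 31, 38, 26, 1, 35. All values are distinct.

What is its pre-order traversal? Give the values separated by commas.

The last element of post-order is the root; it splits in-order into left and right subtrees.
Root 35: left subtree has 11 nodes {37, 27, 5, 16, 33, 22, 2, 31, 38, 26, 1}, right has 0 { }.
  Root 16: left subtree has 3 nodes {37, 27, 5}, right has 7 {33, 22, 2, 31, 38, 26, 1}.
    Root 37: left subtree has 0 nodes { }, right has 2 {27, 5}.
      Root 5: left subtree has 1 node {27}, right has 0 { }.
    Root 26: left subtree has 5 nodes {33, 22, 2, 31, 38}, right has 1 {1}.
      Root 2: left subtree has 2 nodes {33, 22}, right has 2 {31, 38}.
        Root 33: left subtree has 0 nodes { }, right has 1 {22}.
        Root 38: left subtree has 1 node {31}, right has 0 { }.

35, 16, 37, 5, 27, 26, 2, 33, 22, 38, 31, 1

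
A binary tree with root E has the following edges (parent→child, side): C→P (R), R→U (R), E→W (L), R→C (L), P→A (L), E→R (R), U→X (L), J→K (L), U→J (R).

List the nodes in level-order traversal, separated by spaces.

E W R C U P X J A K

Level-order visits nodes level by level from the root, left to right within each level.
Level 0: E
Level 1: W, R
Level 2: C, U
Level 3: P, X, J
Level 4: A, K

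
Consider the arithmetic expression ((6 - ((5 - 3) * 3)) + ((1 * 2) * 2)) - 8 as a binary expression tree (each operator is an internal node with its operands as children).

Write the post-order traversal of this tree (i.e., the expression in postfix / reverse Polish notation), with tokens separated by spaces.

6 5 3 - 3 * - 1 2 * 2 * + 8 -

Post-order on an expression tree gives postfix notation: for each operator, emit left operand, right operand, then the operator.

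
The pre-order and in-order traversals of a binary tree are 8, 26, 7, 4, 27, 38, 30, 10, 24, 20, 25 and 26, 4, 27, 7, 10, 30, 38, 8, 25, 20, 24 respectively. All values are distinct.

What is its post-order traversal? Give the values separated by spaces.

27 4 10 30 38 7 26 25 20 24 8

The first element of pre-order is the root; it splits in-order into left and right subtrees.
Root 8: left subtree has 7 nodes {26, 4, 27, 7, 10, 30, 38}, right has 3 {25, 20, 24}.
  Root 26: left subtree has 0 nodes { }, right has 6 {4, 27, 7, 10, 30, 38}.
    Root 7: left subtree has 2 nodes {4, 27}, right has 3 {10, 30, 38}.
      Root 4: left subtree has 0 nodes { }, right has 1 {27}.
      Root 38: left subtree has 2 nodes {10, 30}, right has 0 { }.
        Root 30: left subtree has 1 node {10}, right has 0 { }.
  Root 24: left subtree has 2 nodes {25, 20}, right has 0 { }.
    Root 20: left subtree has 1 node {25}, right has 0 { }.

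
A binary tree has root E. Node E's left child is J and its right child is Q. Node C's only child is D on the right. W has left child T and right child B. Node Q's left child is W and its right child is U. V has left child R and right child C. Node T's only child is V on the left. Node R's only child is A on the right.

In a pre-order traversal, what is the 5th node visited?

Pre-order visits the node, then its left subtree, then its right subtree.
Visit E.
At E: go left to J.
  J is a leaf — visit J.
At E: go right to Q.
  Visit Q.
  At Q: go left to W.
    Visit W.
    At W: go left to T.
      Visit T.
      At T: go left to V.
        Visit V.
        At V: go left to R.
          Visit R.
          At R: no left child.
          At R: go right to A.
            A is a leaf — visit A.
        At V: go right to C.
          Visit C.
          At C: no left child.
          At C: go right to D.
            D is a leaf — visit D.
      At T: no right child.
    At W: go right to B.
      B is a leaf — visit B.
  At Q: go right to U.
    U is a leaf — visit U.
Full pre-order sequence: E, J, Q, W, T, V, R, A, C, D, B, U.

T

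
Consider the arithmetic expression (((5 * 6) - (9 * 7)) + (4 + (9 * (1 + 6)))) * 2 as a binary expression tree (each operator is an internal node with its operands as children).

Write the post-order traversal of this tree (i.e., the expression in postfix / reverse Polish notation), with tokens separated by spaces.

Post-order on an expression tree gives postfix notation: for each operator, emit left operand, right operand, then the operator.

5 6 * 9 7 * - 4 9 1 6 + * + + 2 *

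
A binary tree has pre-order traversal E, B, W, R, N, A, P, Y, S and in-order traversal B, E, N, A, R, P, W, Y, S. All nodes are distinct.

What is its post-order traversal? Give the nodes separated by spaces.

B A N P R S Y W E

The first element of pre-order is the root; it splits in-order into left and right subtrees.
Root E: left subtree has 1 node {B}, right has 7 {N, A, R, P, W, Y, S}.
  Root W: left subtree has 4 nodes {N, A, R, P}, right has 2 {Y, S}.
    Root R: left subtree has 2 nodes {N, A}, right has 1 {P}.
      Root N: left subtree has 0 nodes { }, right has 1 {A}.
    Root Y: left subtree has 0 nodes { }, right has 1 {S}.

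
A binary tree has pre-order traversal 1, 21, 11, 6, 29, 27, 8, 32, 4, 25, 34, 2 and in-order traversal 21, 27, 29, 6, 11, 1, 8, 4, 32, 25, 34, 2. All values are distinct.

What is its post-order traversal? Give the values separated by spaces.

The first element of pre-order is the root; it splits in-order into left and right subtrees.
Root 1: left subtree has 5 nodes {21, 27, 29, 6, 11}, right has 6 {8, 4, 32, 25, 34, 2}.
  Root 21: left subtree has 0 nodes { }, right has 4 {27, 29, 6, 11}.
    Root 11: left subtree has 3 nodes {27, 29, 6}, right has 0 { }.
      Root 6: left subtree has 2 nodes {27, 29}, right has 0 { }.
        Root 29: left subtree has 1 node {27}, right has 0 { }.
  Root 8: left subtree has 0 nodes { }, right has 5 {4, 32, 25, 34, 2}.
    Root 32: left subtree has 1 node {4}, right has 3 {25, 34, 2}.
      Root 25: left subtree has 0 nodes { }, right has 2 {34, 2}.
        Root 34: left subtree has 0 nodes { }, right has 1 {2}.

27 29 6 11 21 4 2 34 25 32 8 1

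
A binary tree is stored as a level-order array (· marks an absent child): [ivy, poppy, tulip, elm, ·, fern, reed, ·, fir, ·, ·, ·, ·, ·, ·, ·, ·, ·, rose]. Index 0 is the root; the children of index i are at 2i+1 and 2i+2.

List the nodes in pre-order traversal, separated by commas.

Pre-order visits the node, then its left subtree, then its right subtree.
Visit ivy.
At ivy: go left to poppy.
  Visit poppy.
  At poppy: go left to elm.
    Visit elm.
    At elm: no left child.
    At elm: go right to fir.
      Visit fir.
      At fir: no left child.
      At fir: go right to rose.
        rose is a leaf — visit rose.
  At poppy: no right child.
At ivy: go right to tulip.
  Visit tulip.
  At tulip: go left to fern.
    fern is a leaf — visit fern.
  At tulip: go right to reed.
    reed is a leaf — visit reed.

ivy, poppy, elm, fir, rose, tulip, fern, reed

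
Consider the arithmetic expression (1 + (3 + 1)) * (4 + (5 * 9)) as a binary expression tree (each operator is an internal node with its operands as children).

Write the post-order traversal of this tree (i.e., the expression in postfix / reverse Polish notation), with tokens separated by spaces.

Post-order on an expression tree gives postfix notation: for each operator, emit left operand, right operand, then the operator.

1 3 1 + + 4 5 9 * + *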